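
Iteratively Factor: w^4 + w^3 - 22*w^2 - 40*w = (w - 5)*(w^3 + 6*w^2 + 8*w) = (w - 5)*(w + 4)*(w^2 + 2*w) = (w - 5)*(w + 2)*(w + 4)*(w)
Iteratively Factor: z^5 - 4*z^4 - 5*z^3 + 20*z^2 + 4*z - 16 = (z - 4)*(z^4 - 5*z^2 + 4) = (z - 4)*(z + 2)*(z^3 - 2*z^2 - z + 2) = (z - 4)*(z + 1)*(z + 2)*(z^2 - 3*z + 2) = (z - 4)*(z - 1)*(z + 1)*(z + 2)*(z - 2)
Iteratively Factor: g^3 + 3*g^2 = (g + 3)*(g^2) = g*(g + 3)*(g)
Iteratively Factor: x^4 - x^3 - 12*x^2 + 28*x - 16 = (x - 2)*(x^3 + x^2 - 10*x + 8) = (x - 2)*(x - 1)*(x^2 + 2*x - 8) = (x - 2)^2*(x - 1)*(x + 4)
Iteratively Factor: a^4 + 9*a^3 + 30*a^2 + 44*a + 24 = (a + 2)*(a^3 + 7*a^2 + 16*a + 12) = (a + 2)^2*(a^2 + 5*a + 6) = (a + 2)^3*(a + 3)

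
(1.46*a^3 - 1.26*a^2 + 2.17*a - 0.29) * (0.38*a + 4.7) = 0.5548*a^4 + 6.3832*a^3 - 5.0974*a^2 + 10.0888*a - 1.363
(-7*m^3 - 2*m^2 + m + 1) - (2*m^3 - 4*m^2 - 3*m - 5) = -9*m^3 + 2*m^2 + 4*m + 6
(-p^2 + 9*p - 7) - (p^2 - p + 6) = -2*p^2 + 10*p - 13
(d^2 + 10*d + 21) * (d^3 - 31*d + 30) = d^5 + 10*d^4 - 10*d^3 - 280*d^2 - 351*d + 630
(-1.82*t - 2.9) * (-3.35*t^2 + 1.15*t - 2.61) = 6.097*t^3 + 7.622*t^2 + 1.4152*t + 7.569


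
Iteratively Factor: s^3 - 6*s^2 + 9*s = (s - 3)*(s^2 - 3*s) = s*(s - 3)*(s - 3)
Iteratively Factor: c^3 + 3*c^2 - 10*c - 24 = (c - 3)*(c^2 + 6*c + 8) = (c - 3)*(c + 4)*(c + 2)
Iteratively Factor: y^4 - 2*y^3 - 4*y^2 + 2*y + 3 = (y + 1)*(y^3 - 3*y^2 - y + 3) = (y + 1)^2*(y^2 - 4*y + 3) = (y - 3)*(y + 1)^2*(y - 1)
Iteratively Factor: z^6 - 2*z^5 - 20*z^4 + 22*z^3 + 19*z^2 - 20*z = (z - 1)*(z^5 - z^4 - 21*z^3 + z^2 + 20*z) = (z - 1)*(z + 1)*(z^4 - 2*z^3 - 19*z^2 + 20*z) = z*(z - 1)*(z + 1)*(z^3 - 2*z^2 - 19*z + 20) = z*(z - 1)^2*(z + 1)*(z^2 - z - 20) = z*(z - 1)^2*(z + 1)*(z + 4)*(z - 5)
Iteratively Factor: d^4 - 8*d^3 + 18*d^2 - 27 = (d + 1)*(d^3 - 9*d^2 + 27*d - 27) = (d - 3)*(d + 1)*(d^2 - 6*d + 9) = (d - 3)^2*(d + 1)*(d - 3)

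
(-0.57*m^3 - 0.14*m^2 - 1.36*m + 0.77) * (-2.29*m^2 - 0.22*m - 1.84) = 1.3053*m^5 + 0.446*m^4 + 4.194*m^3 - 1.2065*m^2 + 2.333*m - 1.4168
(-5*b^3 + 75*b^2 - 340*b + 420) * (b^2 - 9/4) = -5*b^5 + 75*b^4 - 1315*b^3/4 + 1005*b^2/4 + 765*b - 945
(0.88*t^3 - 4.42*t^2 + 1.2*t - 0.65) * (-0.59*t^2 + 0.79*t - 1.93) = -0.5192*t^5 + 3.303*t^4 - 5.8982*t^3 + 9.8621*t^2 - 2.8295*t + 1.2545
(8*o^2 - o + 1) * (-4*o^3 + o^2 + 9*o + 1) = -32*o^5 + 12*o^4 + 67*o^3 + 8*o + 1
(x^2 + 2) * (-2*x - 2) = -2*x^3 - 2*x^2 - 4*x - 4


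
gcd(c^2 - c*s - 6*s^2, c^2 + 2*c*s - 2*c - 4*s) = c + 2*s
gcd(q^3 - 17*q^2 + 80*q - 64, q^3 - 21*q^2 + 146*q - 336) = q - 8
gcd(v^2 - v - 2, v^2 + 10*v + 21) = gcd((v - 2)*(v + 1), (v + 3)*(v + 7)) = 1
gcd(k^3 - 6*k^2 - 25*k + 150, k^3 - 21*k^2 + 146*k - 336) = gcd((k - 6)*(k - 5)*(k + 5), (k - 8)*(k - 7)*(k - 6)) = k - 6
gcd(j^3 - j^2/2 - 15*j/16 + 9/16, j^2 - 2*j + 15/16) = j - 3/4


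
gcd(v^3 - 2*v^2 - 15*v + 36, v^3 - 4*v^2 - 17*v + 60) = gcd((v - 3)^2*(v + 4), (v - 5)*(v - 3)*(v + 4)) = v^2 + v - 12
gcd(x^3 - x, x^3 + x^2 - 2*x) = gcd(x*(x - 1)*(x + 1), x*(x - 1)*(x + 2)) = x^2 - x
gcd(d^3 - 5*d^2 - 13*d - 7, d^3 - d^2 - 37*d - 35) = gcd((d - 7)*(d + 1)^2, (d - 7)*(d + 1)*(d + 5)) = d^2 - 6*d - 7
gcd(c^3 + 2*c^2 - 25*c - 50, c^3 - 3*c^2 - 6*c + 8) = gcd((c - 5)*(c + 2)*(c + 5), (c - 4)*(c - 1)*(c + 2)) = c + 2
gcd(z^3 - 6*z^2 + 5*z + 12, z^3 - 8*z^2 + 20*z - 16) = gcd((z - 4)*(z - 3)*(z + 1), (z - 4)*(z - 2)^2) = z - 4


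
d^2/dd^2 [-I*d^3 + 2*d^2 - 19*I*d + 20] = -6*I*d + 4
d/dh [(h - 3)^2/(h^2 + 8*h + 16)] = 14*(h - 3)/(h^3 + 12*h^2 + 48*h + 64)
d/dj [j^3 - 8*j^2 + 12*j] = 3*j^2 - 16*j + 12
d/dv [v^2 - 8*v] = 2*v - 8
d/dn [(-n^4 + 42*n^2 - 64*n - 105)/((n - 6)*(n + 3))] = (-2*n^5 + 9*n^4 + 72*n^3 - 62*n^2 - 1302*n + 837)/(n^4 - 6*n^3 - 27*n^2 + 108*n + 324)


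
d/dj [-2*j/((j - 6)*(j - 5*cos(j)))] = 2*(5*j^2*sin(j) + j^2 - 30*j*sin(j) - 30*cos(j))/((j - 6)^2*(j - 5*cos(j))^2)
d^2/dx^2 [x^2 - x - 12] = 2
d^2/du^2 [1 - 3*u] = 0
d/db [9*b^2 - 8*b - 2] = 18*b - 8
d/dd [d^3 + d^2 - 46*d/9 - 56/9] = 3*d^2 + 2*d - 46/9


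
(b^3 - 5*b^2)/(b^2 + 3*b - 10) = b^2*(b - 5)/(b^2 + 3*b - 10)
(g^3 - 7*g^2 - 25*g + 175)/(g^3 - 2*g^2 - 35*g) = (g - 5)/g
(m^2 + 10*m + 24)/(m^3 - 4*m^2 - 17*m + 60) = (m + 6)/(m^2 - 8*m + 15)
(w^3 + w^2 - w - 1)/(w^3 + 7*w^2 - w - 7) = (w + 1)/(w + 7)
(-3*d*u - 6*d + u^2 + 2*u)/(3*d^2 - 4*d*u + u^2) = (u + 2)/(-d + u)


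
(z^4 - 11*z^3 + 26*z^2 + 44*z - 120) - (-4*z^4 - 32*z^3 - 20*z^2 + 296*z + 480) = 5*z^4 + 21*z^3 + 46*z^2 - 252*z - 600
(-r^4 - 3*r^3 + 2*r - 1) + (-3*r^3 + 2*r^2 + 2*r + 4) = -r^4 - 6*r^3 + 2*r^2 + 4*r + 3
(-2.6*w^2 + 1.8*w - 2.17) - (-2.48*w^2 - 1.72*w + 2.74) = -0.12*w^2 + 3.52*w - 4.91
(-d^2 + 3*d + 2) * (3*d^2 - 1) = -3*d^4 + 9*d^3 + 7*d^2 - 3*d - 2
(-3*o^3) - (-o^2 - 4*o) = -3*o^3 + o^2 + 4*o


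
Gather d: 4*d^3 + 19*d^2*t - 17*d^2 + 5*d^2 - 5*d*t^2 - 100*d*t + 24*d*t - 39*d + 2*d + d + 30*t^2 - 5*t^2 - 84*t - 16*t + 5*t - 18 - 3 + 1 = 4*d^3 + d^2*(19*t - 12) + d*(-5*t^2 - 76*t - 36) + 25*t^2 - 95*t - 20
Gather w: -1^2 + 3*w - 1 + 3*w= 6*w - 2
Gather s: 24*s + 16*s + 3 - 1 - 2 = 40*s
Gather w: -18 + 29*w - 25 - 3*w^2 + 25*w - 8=-3*w^2 + 54*w - 51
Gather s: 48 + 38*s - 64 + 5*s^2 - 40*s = 5*s^2 - 2*s - 16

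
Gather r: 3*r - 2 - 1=3*r - 3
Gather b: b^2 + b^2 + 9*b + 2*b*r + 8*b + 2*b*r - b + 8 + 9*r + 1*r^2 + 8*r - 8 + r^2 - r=2*b^2 + b*(4*r + 16) + 2*r^2 + 16*r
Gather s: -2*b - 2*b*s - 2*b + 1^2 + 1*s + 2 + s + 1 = -4*b + s*(2 - 2*b) + 4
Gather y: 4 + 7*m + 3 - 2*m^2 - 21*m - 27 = -2*m^2 - 14*m - 20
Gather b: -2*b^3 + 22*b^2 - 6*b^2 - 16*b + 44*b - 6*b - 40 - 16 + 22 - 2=-2*b^3 + 16*b^2 + 22*b - 36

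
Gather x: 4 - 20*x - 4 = -20*x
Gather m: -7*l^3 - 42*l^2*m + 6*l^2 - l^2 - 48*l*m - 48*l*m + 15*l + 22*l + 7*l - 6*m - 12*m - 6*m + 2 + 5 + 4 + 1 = -7*l^3 + 5*l^2 + 44*l + m*(-42*l^2 - 96*l - 24) + 12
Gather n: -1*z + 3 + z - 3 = 0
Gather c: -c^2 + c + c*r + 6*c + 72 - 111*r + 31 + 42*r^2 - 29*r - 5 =-c^2 + c*(r + 7) + 42*r^2 - 140*r + 98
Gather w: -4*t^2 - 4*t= -4*t^2 - 4*t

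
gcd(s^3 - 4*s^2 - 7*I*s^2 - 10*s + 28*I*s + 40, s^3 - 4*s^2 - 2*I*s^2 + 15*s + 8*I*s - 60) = s^2 + s*(-4 - 5*I) + 20*I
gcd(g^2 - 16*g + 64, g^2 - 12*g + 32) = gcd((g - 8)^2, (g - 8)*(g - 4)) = g - 8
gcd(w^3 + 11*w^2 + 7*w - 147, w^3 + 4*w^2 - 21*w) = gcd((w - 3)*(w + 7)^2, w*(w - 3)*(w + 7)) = w^2 + 4*w - 21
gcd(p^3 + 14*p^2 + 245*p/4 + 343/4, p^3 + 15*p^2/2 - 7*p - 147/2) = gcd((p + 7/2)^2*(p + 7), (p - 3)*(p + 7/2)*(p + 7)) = p^2 + 21*p/2 + 49/2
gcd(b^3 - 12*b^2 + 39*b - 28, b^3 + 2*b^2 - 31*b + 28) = b^2 - 5*b + 4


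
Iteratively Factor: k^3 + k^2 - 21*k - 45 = (k - 5)*(k^2 + 6*k + 9) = (k - 5)*(k + 3)*(k + 3)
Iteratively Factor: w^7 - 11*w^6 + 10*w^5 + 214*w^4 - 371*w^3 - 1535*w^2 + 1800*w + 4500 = (w + 3)*(w^6 - 14*w^5 + 52*w^4 + 58*w^3 - 545*w^2 + 100*w + 1500) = (w - 3)*(w + 3)*(w^5 - 11*w^4 + 19*w^3 + 115*w^2 - 200*w - 500) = (w - 3)*(w + 2)*(w + 3)*(w^4 - 13*w^3 + 45*w^2 + 25*w - 250) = (w - 5)*(w - 3)*(w + 2)*(w + 3)*(w^3 - 8*w^2 + 5*w + 50) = (w - 5)^2*(w - 3)*(w + 2)*(w + 3)*(w^2 - 3*w - 10) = (w - 5)^3*(w - 3)*(w + 2)*(w + 3)*(w + 2)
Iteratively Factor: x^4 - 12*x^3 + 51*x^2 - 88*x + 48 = (x - 4)*(x^3 - 8*x^2 + 19*x - 12) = (x - 4)*(x - 1)*(x^2 - 7*x + 12) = (x - 4)*(x - 3)*(x - 1)*(x - 4)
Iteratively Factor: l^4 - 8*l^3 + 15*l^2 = (l - 3)*(l^3 - 5*l^2) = l*(l - 3)*(l^2 - 5*l) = l*(l - 5)*(l - 3)*(l)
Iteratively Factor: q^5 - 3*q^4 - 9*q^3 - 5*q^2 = (q + 1)*(q^4 - 4*q^3 - 5*q^2) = q*(q + 1)*(q^3 - 4*q^2 - 5*q) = q*(q + 1)^2*(q^2 - 5*q) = q^2*(q + 1)^2*(q - 5)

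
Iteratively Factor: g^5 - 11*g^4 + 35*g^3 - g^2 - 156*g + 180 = (g + 2)*(g^4 - 13*g^3 + 61*g^2 - 123*g + 90) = (g - 5)*(g + 2)*(g^3 - 8*g^2 + 21*g - 18) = (g - 5)*(g - 3)*(g + 2)*(g^2 - 5*g + 6) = (g - 5)*(g - 3)*(g - 2)*(g + 2)*(g - 3)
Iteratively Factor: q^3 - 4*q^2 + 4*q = (q - 2)*(q^2 - 2*q) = (q - 2)^2*(q)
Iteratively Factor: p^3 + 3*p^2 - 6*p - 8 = (p + 4)*(p^2 - p - 2) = (p + 1)*(p + 4)*(p - 2)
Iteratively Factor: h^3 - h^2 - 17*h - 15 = (h - 5)*(h^2 + 4*h + 3) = (h - 5)*(h + 3)*(h + 1)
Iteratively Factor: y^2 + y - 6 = (y - 2)*(y + 3)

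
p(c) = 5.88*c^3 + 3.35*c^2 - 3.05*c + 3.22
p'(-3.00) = 135.61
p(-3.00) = -116.24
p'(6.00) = 672.19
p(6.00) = 1375.60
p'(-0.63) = -0.27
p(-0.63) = 5.00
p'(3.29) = 209.93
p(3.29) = 238.84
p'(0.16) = -1.53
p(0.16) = 2.84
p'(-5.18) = 435.57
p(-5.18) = -708.36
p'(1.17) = 28.94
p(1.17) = 13.65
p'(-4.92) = 390.99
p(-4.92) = -600.96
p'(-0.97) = 7.05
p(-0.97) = 3.96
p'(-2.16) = 64.78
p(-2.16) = -33.82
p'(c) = 17.64*c^2 + 6.7*c - 3.05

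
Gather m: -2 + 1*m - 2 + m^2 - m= m^2 - 4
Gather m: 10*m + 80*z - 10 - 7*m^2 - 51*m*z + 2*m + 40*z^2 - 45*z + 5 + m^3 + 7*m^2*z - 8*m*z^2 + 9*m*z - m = m^3 + m^2*(7*z - 7) + m*(-8*z^2 - 42*z + 11) + 40*z^2 + 35*z - 5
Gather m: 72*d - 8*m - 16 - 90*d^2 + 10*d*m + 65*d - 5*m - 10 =-90*d^2 + 137*d + m*(10*d - 13) - 26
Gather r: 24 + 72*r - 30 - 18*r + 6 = 54*r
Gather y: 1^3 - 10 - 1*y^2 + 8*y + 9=-y^2 + 8*y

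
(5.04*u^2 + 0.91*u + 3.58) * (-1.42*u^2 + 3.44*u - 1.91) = -7.1568*u^4 + 16.0454*u^3 - 11.5796*u^2 + 10.5771*u - 6.8378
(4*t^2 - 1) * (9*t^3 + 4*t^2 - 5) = 36*t^5 + 16*t^4 - 9*t^3 - 24*t^2 + 5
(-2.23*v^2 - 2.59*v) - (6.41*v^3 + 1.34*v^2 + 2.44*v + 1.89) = -6.41*v^3 - 3.57*v^2 - 5.03*v - 1.89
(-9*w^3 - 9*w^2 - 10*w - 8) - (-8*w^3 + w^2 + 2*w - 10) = -w^3 - 10*w^2 - 12*w + 2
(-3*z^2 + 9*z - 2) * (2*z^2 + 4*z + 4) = -6*z^4 + 6*z^3 + 20*z^2 + 28*z - 8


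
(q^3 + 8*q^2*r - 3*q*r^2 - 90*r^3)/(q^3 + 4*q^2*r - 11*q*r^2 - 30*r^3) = (q + 6*r)/(q + 2*r)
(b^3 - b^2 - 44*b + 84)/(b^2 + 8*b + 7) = (b^2 - 8*b + 12)/(b + 1)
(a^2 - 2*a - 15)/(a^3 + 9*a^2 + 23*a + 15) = (a - 5)/(a^2 + 6*a + 5)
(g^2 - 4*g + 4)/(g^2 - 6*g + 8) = (g - 2)/(g - 4)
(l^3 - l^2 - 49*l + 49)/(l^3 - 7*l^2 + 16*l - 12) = (l^3 - l^2 - 49*l + 49)/(l^3 - 7*l^2 + 16*l - 12)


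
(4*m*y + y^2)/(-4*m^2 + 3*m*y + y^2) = y/(-m + y)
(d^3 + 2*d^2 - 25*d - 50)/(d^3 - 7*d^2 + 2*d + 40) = (d + 5)/(d - 4)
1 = 1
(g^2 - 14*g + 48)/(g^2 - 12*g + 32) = (g - 6)/(g - 4)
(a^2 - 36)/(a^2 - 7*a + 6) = (a + 6)/(a - 1)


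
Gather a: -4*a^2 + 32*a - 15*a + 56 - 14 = -4*a^2 + 17*a + 42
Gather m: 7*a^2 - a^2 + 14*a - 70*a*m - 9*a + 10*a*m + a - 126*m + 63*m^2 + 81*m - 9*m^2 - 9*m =6*a^2 + 6*a + 54*m^2 + m*(-60*a - 54)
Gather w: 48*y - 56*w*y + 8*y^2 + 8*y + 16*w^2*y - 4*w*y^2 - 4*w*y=16*w^2*y + w*(-4*y^2 - 60*y) + 8*y^2 + 56*y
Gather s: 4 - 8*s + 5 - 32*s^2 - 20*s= -32*s^2 - 28*s + 9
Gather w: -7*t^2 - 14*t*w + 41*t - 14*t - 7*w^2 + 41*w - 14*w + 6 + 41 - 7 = -7*t^2 + 27*t - 7*w^2 + w*(27 - 14*t) + 40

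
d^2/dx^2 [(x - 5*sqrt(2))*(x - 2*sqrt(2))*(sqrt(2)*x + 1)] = 6*sqrt(2)*x - 26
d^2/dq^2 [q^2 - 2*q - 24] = 2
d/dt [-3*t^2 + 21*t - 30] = 21 - 6*t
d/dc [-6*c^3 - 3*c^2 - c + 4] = -18*c^2 - 6*c - 1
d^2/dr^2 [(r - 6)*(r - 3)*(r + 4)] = 6*r - 10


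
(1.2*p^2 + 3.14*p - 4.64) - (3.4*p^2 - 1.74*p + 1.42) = -2.2*p^2 + 4.88*p - 6.06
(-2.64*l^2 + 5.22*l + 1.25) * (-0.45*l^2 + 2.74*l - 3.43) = 1.188*l^4 - 9.5826*l^3 + 22.7955*l^2 - 14.4796*l - 4.2875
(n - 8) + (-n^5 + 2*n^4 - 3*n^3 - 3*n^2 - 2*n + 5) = -n^5 + 2*n^4 - 3*n^3 - 3*n^2 - n - 3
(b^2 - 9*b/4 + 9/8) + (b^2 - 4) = 2*b^2 - 9*b/4 - 23/8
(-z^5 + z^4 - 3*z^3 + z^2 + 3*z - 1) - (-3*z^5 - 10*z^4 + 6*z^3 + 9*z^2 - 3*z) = 2*z^5 + 11*z^4 - 9*z^3 - 8*z^2 + 6*z - 1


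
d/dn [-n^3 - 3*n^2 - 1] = 3*n*(-n - 2)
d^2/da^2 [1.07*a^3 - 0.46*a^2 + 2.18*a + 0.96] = 6.42*a - 0.92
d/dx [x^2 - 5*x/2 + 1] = 2*x - 5/2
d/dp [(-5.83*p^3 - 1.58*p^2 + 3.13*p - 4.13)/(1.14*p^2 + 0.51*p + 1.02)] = (-6.6462*p^4 - 5.9466*p^3 - 22.2138*p^2 + 6.1932*p + 5.2989)/(1.2996*p^4 + 1.1628*p^3 + 2.5857*p^2 + 1.0404*p + 1.0404)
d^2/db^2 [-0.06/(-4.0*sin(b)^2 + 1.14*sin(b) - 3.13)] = (-3.84*sin(b)^4 + 0.8208*sin(b)^3 + 8.686824*sin(b)^2 - 1.855692*sin(b) - 1.346448)/(4.0*sin(b)^2 - 1.14*sin(b) + 3.13)^3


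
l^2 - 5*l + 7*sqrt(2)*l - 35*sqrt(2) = (l - 5)*(l + 7*sqrt(2))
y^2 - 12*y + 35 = (y - 7)*(y - 5)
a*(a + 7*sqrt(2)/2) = a^2 + 7*sqrt(2)*a/2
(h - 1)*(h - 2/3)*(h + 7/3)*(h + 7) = h^4 + 23*h^3/3 + 13*h^2/9 - 21*h + 98/9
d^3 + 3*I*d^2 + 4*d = d*(d - I)*(d + 4*I)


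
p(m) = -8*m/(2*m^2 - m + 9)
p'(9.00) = 0.05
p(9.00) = -0.44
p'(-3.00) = 0.08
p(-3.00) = 0.80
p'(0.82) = -0.68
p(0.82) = -0.69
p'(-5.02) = 0.08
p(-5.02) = 0.62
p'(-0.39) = -0.74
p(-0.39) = 0.32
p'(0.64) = -0.78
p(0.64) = -0.56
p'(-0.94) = -0.42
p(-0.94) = 0.64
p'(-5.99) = 0.07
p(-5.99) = 0.55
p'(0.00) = -0.89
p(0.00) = 0.00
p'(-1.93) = -0.04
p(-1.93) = 0.84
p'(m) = -8*m*(1 - 4*m)/(2*m^2 - m + 9)^2 - 8/(2*m^2 - m + 9)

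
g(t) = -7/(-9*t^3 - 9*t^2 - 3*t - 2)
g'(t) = -7*(27*t^2 + 18*t + 3)/(-9*t^3 - 9*t^2 - 3*t - 2)^2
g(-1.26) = -1.27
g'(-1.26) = -5.37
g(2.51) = 0.03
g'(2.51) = -0.04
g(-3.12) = -0.04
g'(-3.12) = -0.04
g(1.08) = 0.26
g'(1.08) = -0.52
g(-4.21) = -0.01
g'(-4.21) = -0.01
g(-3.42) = -0.03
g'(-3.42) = -0.03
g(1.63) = 0.10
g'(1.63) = -0.15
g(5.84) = 0.00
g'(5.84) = -0.00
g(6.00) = 0.00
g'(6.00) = 0.00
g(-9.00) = 0.00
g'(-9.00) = 0.00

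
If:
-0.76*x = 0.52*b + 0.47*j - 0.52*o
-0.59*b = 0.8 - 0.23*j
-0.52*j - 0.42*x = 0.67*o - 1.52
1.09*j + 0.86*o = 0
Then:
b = -1.77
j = -1.06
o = 1.34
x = 2.79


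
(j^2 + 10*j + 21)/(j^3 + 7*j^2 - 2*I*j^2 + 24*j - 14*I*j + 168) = (j + 3)/(j^2 - 2*I*j + 24)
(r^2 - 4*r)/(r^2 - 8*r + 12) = r*(r - 4)/(r^2 - 8*r + 12)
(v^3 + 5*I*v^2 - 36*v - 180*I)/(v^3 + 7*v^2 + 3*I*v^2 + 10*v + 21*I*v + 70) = (v^2 - 36)/(v^2 + v*(7 - 2*I) - 14*I)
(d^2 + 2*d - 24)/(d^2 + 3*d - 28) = (d + 6)/(d + 7)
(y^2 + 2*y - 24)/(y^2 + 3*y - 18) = (y - 4)/(y - 3)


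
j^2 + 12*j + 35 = (j + 5)*(j + 7)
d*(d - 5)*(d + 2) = d^3 - 3*d^2 - 10*d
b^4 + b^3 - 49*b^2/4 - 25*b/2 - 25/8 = (b + 1/2)^2*(b - 5*sqrt(2)/2)*(b + 5*sqrt(2)/2)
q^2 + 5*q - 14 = (q - 2)*(q + 7)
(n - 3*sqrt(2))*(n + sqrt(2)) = n^2 - 2*sqrt(2)*n - 6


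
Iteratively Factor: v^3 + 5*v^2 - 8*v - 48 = (v - 3)*(v^2 + 8*v + 16) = (v - 3)*(v + 4)*(v + 4)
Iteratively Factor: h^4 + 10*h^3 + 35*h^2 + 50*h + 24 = (h + 3)*(h^3 + 7*h^2 + 14*h + 8) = (h + 3)*(h + 4)*(h^2 + 3*h + 2) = (h + 2)*(h + 3)*(h + 4)*(h + 1)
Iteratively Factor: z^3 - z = (z - 1)*(z^2 + z) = z*(z - 1)*(z + 1)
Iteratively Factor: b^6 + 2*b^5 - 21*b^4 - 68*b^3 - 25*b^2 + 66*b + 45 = (b + 1)*(b^5 + b^4 - 22*b^3 - 46*b^2 + 21*b + 45) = (b + 1)*(b + 3)*(b^4 - 2*b^3 - 16*b^2 + 2*b + 15) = (b - 1)*(b + 1)*(b + 3)*(b^3 - b^2 - 17*b - 15) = (b - 1)*(b + 1)^2*(b + 3)*(b^2 - 2*b - 15) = (b - 5)*(b - 1)*(b + 1)^2*(b + 3)*(b + 3)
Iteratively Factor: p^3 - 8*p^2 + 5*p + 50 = (p - 5)*(p^2 - 3*p - 10) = (p - 5)*(p + 2)*(p - 5)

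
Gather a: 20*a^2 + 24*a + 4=20*a^2 + 24*a + 4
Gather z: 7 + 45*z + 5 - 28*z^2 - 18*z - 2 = -28*z^2 + 27*z + 10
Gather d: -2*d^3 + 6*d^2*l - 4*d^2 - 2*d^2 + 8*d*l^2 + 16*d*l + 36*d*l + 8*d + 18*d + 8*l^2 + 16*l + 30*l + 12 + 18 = -2*d^3 + d^2*(6*l - 6) + d*(8*l^2 + 52*l + 26) + 8*l^2 + 46*l + 30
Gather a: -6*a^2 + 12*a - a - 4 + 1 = -6*a^2 + 11*a - 3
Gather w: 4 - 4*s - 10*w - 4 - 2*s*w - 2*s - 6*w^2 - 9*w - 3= -6*s - 6*w^2 + w*(-2*s - 19) - 3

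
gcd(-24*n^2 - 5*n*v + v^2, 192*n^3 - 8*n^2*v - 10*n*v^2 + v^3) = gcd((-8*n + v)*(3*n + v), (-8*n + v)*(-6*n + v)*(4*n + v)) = -8*n + v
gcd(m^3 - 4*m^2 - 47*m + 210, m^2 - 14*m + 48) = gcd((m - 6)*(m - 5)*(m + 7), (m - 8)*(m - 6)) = m - 6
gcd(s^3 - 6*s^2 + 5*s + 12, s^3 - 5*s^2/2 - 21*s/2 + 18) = s - 4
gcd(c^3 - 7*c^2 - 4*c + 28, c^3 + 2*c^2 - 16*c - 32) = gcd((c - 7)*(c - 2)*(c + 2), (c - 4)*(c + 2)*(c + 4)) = c + 2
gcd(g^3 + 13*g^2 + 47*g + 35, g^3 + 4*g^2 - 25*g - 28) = g^2 + 8*g + 7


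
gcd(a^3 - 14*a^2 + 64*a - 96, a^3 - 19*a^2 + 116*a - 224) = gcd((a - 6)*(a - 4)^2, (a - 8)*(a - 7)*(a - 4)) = a - 4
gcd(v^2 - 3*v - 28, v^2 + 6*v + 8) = v + 4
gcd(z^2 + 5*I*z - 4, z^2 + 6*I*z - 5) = z + I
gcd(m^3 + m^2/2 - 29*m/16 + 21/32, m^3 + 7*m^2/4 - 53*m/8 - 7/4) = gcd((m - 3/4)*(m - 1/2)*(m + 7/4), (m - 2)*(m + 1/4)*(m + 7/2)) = 1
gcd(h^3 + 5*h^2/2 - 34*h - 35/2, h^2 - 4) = 1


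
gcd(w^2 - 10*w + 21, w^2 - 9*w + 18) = w - 3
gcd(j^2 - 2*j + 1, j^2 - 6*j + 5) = j - 1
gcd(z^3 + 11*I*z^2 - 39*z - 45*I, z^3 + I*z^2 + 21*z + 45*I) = z^2 + 6*I*z - 9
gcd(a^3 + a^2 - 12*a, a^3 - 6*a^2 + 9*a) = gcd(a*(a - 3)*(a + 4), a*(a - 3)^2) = a^2 - 3*a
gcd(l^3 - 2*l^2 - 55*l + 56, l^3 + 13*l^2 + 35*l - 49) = l^2 + 6*l - 7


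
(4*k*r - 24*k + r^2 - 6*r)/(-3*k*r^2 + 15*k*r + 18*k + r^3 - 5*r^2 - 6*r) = (4*k + r)/(-3*k*r - 3*k + r^2 + r)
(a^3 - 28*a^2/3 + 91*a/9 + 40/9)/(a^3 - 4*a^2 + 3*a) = (9*a^3 - 84*a^2 + 91*a + 40)/(9*a*(a^2 - 4*a + 3))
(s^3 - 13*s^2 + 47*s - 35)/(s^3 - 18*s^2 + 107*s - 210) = (s - 1)/(s - 6)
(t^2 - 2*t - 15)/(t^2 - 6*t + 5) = (t + 3)/(t - 1)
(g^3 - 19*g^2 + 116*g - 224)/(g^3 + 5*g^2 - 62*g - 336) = (g^2 - 11*g + 28)/(g^2 + 13*g + 42)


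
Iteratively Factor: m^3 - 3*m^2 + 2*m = (m)*(m^2 - 3*m + 2) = m*(m - 2)*(m - 1)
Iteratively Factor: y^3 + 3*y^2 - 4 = (y + 2)*(y^2 + y - 2) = (y - 1)*(y + 2)*(y + 2)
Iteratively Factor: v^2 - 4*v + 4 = (v - 2)*(v - 2)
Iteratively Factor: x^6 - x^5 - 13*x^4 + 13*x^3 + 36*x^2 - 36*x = (x + 3)*(x^5 - 4*x^4 - x^3 + 16*x^2 - 12*x) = x*(x + 3)*(x^4 - 4*x^3 - x^2 + 16*x - 12) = x*(x + 2)*(x + 3)*(x^3 - 6*x^2 + 11*x - 6) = x*(x - 2)*(x + 2)*(x + 3)*(x^2 - 4*x + 3) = x*(x - 2)*(x - 1)*(x + 2)*(x + 3)*(x - 3)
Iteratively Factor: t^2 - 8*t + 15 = (t - 3)*(t - 5)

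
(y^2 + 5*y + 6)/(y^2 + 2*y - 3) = (y + 2)/(y - 1)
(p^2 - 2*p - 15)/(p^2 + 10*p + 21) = (p - 5)/(p + 7)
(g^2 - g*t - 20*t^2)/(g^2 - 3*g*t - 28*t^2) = (-g + 5*t)/(-g + 7*t)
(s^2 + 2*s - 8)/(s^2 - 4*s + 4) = (s + 4)/(s - 2)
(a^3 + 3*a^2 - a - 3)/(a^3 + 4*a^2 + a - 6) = (a + 1)/(a + 2)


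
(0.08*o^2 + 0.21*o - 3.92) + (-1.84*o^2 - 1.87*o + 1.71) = -1.76*o^2 - 1.66*o - 2.21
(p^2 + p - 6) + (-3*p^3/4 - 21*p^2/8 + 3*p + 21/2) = -3*p^3/4 - 13*p^2/8 + 4*p + 9/2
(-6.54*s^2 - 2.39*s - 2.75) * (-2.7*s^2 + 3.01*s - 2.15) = 17.658*s^4 - 13.2324*s^3 + 14.2921*s^2 - 3.139*s + 5.9125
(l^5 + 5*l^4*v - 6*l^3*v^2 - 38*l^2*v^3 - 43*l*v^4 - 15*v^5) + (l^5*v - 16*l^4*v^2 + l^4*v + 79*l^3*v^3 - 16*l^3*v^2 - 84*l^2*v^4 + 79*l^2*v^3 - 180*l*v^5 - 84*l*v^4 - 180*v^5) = l^5*v + l^5 - 16*l^4*v^2 + 6*l^4*v + 79*l^3*v^3 - 22*l^3*v^2 - 84*l^2*v^4 + 41*l^2*v^3 - 180*l*v^5 - 127*l*v^4 - 195*v^5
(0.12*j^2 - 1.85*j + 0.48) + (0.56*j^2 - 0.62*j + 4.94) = 0.68*j^2 - 2.47*j + 5.42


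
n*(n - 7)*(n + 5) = n^3 - 2*n^2 - 35*n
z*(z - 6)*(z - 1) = z^3 - 7*z^2 + 6*z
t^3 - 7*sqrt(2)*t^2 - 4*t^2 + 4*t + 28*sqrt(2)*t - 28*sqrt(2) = (t - 2)^2*(t - 7*sqrt(2))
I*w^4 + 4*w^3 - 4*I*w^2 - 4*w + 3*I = (w + 1)*(w - 3*I)*(w - I)*(I*w - I)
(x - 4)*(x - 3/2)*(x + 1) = x^3 - 9*x^2/2 + x/2 + 6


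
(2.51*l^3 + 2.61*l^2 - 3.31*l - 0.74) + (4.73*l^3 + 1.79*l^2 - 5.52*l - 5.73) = 7.24*l^3 + 4.4*l^2 - 8.83*l - 6.47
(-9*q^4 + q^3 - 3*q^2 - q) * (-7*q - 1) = 63*q^5 + 2*q^4 + 20*q^3 + 10*q^2 + q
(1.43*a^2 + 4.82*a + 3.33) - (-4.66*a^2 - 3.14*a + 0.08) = 6.09*a^2 + 7.96*a + 3.25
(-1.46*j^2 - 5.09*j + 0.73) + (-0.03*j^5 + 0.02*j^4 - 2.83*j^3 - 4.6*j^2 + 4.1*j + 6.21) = -0.03*j^5 + 0.02*j^4 - 2.83*j^3 - 6.06*j^2 - 0.99*j + 6.94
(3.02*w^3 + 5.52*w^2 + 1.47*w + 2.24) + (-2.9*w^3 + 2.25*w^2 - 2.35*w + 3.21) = 0.12*w^3 + 7.77*w^2 - 0.88*w + 5.45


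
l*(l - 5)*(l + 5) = l^3 - 25*l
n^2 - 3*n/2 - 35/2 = (n - 5)*(n + 7/2)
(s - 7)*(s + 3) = s^2 - 4*s - 21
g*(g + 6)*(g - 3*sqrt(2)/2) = g^3 - 3*sqrt(2)*g^2/2 + 6*g^2 - 9*sqrt(2)*g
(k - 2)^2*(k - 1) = k^3 - 5*k^2 + 8*k - 4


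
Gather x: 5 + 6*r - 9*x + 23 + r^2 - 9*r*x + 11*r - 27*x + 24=r^2 + 17*r + x*(-9*r - 36) + 52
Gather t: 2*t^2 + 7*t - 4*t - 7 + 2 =2*t^2 + 3*t - 5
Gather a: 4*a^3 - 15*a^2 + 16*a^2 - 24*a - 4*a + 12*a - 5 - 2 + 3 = 4*a^3 + a^2 - 16*a - 4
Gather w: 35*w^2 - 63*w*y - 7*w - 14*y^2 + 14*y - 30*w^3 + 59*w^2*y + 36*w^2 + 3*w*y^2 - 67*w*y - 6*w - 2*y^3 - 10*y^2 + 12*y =-30*w^3 + w^2*(59*y + 71) + w*(3*y^2 - 130*y - 13) - 2*y^3 - 24*y^2 + 26*y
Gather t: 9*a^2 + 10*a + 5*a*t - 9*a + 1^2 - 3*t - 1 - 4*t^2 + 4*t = 9*a^2 + a - 4*t^2 + t*(5*a + 1)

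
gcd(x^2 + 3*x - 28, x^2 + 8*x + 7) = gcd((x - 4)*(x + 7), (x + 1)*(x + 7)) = x + 7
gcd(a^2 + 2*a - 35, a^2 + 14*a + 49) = a + 7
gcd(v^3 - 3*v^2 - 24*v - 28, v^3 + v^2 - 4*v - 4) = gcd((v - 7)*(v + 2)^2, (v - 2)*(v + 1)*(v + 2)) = v + 2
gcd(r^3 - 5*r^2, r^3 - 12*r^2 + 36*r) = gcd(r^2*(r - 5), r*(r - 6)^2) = r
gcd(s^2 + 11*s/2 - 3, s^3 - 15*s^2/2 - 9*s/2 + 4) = s - 1/2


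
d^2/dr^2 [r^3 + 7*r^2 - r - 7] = 6*r + 14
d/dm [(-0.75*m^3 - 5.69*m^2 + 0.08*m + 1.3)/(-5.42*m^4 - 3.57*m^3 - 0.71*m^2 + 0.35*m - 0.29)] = (-4.065*m^6 - 61.6796*m^5 - 18.48*m^4 + 28.2302*m^3 + 12.6408*m^2 + 5.1462*m - 0.4782)/(29.3764*m^8 + 38.6988*m^7 + 20.4413*m^6 + 1.2754*m^5 + 1.1487*m^4 + 1.5736*m^3 + 0.5343*m^2 - 0.203*m + 0.0841)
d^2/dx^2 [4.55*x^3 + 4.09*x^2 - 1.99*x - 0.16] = 27.3*x + 8.18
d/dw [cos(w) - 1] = -sin(w)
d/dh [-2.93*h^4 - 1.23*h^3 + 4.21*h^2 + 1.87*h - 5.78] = -11.72*h^3 - 3.69*h^2 + 8.42*h + 1.87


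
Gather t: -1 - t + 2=1 - t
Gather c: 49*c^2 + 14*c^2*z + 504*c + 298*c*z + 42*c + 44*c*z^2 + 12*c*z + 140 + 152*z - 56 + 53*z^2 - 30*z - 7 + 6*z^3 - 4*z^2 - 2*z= c^2*(14*z + 49) + c*(44*z^2 + 310*z + 546) + 6*z^3 + 49*z^2 + 120*z + 77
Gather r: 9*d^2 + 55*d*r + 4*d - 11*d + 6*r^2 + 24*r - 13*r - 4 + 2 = 9*d^2 - 7*d + 6*r^2 + r*(55*d + 11) - 2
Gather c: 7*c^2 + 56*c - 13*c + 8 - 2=7*c^2 + 43*c + 6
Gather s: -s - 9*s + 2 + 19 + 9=30 - 10*s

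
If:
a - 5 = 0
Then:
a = 5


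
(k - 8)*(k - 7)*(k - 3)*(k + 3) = k^4 - 15*k^3 + 47*k^2 + 135*k - 504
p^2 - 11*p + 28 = (p - 7)*(p - 4)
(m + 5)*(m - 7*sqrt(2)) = m^2 - 7*sqrt(2)*m + 5*m - 35*sqrt(2)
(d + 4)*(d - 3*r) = d^2 - 3*d*r + 4*d - 12*r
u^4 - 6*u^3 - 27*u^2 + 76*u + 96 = (u - 8)*(u - 3)*(u + 1)*(u + 4)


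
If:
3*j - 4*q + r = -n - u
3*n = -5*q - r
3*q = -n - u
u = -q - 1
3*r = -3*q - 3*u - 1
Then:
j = 25/3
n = -19/3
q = 11/3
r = 2/3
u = -14/3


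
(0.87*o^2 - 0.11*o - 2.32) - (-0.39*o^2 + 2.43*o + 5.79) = 1.26*o^2 - 2.54*o - 8.11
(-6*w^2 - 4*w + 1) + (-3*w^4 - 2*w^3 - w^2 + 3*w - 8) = -3*w^4 - 2*w^3 - 7*w^2 - w - 7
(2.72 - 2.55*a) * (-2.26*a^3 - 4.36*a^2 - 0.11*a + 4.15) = 5.763*a^4 + 4.9708*a^3 - 11.5787*a^2 - 10.8817*a + 11.288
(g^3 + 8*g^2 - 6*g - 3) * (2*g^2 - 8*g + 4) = 2*g^5 + 8*g^4 - 72*g^3 + 74*g^2 - 12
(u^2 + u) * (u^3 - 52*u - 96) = u^5 + u^4 - 52*u^3 - 148*u^2 - 96*u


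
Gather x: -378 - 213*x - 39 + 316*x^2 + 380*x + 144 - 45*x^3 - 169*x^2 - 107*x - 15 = -45*x^3 + 147*x^2 + 60*x - 288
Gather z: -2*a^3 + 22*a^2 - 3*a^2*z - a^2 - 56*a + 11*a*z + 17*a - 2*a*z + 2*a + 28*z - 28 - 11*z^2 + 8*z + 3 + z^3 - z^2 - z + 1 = -2*a^3 + 21*a^2 - 37*a + z^3 - 12*z^2 + z*(-3*a^2 + 9*a + 35) - 24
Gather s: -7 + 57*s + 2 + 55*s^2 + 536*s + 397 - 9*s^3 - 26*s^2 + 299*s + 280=-9*s^3 + 29*s^2 + 892*s + 672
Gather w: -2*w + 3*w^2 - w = 3*w^2 - 3*w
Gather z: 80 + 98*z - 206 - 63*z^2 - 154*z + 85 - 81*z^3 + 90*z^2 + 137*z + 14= -81*z^3 + 27*z^2 + 81*z - 27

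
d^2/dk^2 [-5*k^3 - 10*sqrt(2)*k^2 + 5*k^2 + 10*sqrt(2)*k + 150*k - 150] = -30*k - 20*sqrt(2) + 10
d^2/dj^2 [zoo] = 0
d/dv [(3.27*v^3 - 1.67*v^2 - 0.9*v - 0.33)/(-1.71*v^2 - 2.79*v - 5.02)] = (-5.5917*v^4 - 18.2466*v^3 - 46.1259*v^2 + 15.6382*v + 3.5973)/(2.9241*v^4 + 9.5418*v^3 + 24.9525*v^2 + 28.0116*v + 25.2004)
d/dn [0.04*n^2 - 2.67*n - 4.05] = 0.08*n - 2.67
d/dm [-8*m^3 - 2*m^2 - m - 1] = -24*m^2 - 4*m - 1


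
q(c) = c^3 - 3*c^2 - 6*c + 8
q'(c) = 3*c^2 - 6*c - 6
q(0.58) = 3.71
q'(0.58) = -8.47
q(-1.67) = 5.00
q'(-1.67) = 12.39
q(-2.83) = -21.71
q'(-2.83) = 35.01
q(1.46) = -4.04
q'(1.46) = -8.37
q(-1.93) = 1.22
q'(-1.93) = 16.75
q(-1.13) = 9.51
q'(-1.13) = 4.61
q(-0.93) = 10.18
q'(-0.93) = 2.17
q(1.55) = -4.78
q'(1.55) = -8.09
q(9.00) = 440.00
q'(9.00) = 183.00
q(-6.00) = -280.00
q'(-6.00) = 138.00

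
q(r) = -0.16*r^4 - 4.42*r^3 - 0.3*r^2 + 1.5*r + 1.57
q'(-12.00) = -794.82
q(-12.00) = 4260.37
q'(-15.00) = -813.00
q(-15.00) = 6729.07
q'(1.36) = -25.45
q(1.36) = -8.61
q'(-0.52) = -1.68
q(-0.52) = 1.32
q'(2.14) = -66.78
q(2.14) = -43.27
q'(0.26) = 0.44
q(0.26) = 1.86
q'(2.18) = -69.46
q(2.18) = -45.99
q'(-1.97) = -43.89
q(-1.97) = 28.83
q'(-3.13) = -106.90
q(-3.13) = 114.12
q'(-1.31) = -19.03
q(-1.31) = 8.56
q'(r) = -0.64*r^3 - 13.26*r^2 - 0.6*r + 1.5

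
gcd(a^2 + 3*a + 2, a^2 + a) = a + 1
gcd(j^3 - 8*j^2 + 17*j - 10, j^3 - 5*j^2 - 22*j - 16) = 1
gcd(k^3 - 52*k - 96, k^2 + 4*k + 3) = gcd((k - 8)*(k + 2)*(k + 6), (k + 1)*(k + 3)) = 1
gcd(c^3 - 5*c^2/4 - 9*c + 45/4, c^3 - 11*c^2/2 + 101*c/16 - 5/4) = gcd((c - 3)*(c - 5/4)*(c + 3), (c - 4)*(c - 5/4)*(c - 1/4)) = c - 5/4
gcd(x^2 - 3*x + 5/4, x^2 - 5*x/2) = x - 5/2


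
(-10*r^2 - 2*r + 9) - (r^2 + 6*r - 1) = -11*r^2 - 8*r + 10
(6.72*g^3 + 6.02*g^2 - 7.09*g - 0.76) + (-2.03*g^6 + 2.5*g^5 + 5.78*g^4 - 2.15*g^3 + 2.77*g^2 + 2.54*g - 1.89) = -2.03*g^6 + 2.5*g^5 + 5.78*g^4 + 4.57*g^3 + 8.79*g^2 - 4.55*g - 2.65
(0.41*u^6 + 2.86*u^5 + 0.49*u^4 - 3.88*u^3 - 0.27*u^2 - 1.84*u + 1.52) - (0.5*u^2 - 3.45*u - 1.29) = 0.41*u^6 + 2.86*u^5 + 0.49*u^4 - 3.88*u^3 - 0.77*u^2 + 1.61*u + 2.81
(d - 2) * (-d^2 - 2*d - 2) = -d^3 + 2*d + 4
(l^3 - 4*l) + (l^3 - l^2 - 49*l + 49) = 2*l^3 - l^2 - 53*l + 49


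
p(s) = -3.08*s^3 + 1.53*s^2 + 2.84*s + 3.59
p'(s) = -9.24*s^2 + 3.06*s + 2.84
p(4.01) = -159.02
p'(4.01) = -133.47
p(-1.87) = 23.77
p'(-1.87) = -35.19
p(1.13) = 4.31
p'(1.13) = -5.50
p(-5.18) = 458.03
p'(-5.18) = -260.94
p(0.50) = 5.01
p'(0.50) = 2.06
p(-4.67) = 337.39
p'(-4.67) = -212.96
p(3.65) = -115.43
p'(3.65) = -109.09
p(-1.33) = 9.77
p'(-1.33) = -17.57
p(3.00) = -57.28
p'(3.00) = -71.14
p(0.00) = 3.59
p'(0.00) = 2.84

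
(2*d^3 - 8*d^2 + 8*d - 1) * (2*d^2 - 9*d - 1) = 4*d^5 - 34*d^4 + 86*d^3 - 66*d^2 + d + 1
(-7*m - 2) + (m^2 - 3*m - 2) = m^2 - 10*m - 4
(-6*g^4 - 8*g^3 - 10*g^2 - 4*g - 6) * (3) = -18*g^4 - 24*g^3 - 30*g^2 - 12*g - 18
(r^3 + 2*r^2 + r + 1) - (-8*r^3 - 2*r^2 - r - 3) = 9*r^3 + 4*r^2 + 2*r + 4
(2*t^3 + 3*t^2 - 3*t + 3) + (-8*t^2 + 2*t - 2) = 2*t^3 - 5*t^2 - t + 1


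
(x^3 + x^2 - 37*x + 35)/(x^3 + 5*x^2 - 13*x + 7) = (x - 5)/(x - 1)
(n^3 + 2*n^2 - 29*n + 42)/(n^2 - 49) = (n^2 - 5*n + 6)/(n - 7)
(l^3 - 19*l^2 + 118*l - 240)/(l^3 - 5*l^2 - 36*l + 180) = (l - 8)/(l + 6)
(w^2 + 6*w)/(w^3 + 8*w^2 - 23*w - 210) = w/(w^2 + 2*w - 35)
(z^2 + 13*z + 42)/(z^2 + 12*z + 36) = (z + 7)/(z + 6)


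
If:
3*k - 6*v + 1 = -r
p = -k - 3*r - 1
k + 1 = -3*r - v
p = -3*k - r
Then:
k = 5/56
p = 1/7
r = -23/56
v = 1/7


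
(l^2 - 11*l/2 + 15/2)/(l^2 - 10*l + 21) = (l - 5/2)/(l - 7)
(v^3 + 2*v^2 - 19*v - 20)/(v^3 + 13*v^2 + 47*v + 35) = (v - 4)/(v + 7)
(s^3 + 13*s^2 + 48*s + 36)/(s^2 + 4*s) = (s^3 + 13*s^2 + 48*s + 36)/(s*(s + 4))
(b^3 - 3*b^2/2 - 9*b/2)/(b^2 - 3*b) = b + 3/2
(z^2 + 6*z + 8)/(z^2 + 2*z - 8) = (z + 2)/(z - 2)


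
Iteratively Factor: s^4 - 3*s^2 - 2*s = (s)*(s^3 - 3*s - 2) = s*(s + 1)*(s^2 - s - 2) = s*(s + 1)^2*(s - 2)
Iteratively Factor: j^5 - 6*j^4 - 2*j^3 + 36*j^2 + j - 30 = (j - 5)*(j^4 - j^3 - 7*j^2 + j + 6) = (j - 5)*(j - 1)*(j^3 - 7*j - 6) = (j - 5)*(j - 1)*(j + 1)*(j^2 - j - 6) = (j - 5)*(j - 3)*(j - 1)*(j + 1)*(j + 2)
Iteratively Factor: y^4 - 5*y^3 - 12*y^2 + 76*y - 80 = (y - 5)*(y^3 - 12*y + 16) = (y - 5)*(y - 2)*(y^2 + 2*y - 8) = (y - 5)*(y - 2)*(y + 4)*(y - 2)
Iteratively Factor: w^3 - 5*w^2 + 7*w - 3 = (w - 1)*(w^2 - 4*w + 3) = (w - 1)^2*(w - 3)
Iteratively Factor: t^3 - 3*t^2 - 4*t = (t - 4)*(t^2 + t) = t*(t - 4)*(t + 1)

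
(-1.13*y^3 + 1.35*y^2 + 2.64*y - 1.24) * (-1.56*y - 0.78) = 1.7628*y^4 - 1.2246*y^3 - 5.1714*y^2 - 0.1248*y + 0.9672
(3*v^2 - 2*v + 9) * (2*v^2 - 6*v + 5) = 6*v^4 - 22*v^3 + 45*v^2 - 64*v + 45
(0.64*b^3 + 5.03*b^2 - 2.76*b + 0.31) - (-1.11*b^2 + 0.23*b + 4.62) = 0.64*b^3 + 6.14*b^2 - 2.99*b - 4.31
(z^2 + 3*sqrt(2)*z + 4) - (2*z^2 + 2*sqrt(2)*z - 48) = -z^2 + sqrt(2)*z + 52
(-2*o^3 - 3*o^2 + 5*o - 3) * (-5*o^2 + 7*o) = 10*o^5 + o^4 - 46*o^3 + 50*o^2 - 21*o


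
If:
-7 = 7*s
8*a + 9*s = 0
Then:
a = 9/8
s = -1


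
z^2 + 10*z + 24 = (z + 4)*(z + 6)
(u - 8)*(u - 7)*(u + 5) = u^3 - 10*u^2 - 19*u + 280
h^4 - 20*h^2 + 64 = (h - 4)*(h - 2)*(h + 2)*(h + 4)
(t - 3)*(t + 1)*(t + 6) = t^3 + 4*t^2 - 15*t - 18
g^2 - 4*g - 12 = (g - 6)*(g + 2)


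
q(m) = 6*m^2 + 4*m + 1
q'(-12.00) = -140.00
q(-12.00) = 817.00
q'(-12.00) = -140.00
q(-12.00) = 817.00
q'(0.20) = 6.40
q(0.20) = 2.04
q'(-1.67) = -16.04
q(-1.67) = 11.05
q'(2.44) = 33.28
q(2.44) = 46.48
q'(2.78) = 37.36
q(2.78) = 58.49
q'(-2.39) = -24.68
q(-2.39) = 25.71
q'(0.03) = 4.36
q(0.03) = 1.13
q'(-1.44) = -13.28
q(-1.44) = 7.68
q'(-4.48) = -49.76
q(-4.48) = 103.50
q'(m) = 12*m + 4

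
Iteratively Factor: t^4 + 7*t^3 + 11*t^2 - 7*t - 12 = (t + 3)*(t^3 + 4*t^2 - t - 4) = (t + 1)*(t + 3)*(t^2 + 3*t - 4) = (t - 1)*(t + 1)*(t + 3)*(t + 4)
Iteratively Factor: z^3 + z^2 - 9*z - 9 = (z + 1)*(z^2 - 9) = (z + 1)*(z + 3)*(z - 3)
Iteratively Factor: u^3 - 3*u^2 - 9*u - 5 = (u + 1)*(u^2 - 4*u - 5) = (u - 5)*(u + 1)*(u + 1)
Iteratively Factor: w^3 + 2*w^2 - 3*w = (w)*(w^2 + 2*w - 3) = w*(w - 1)*(w + 3)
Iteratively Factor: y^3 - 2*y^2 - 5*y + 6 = (y - 3)*(y^2 + y - 2) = (y - 3)*(y + 2)*(y - 1)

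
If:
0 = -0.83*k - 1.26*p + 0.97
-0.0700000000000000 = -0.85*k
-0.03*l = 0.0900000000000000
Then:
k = 0.08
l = -3.00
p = 0.72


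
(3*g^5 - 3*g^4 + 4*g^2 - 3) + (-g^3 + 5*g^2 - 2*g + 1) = 3*g^5 - 3*g^4 - g^3 + 9*g^2 - 2*g - 2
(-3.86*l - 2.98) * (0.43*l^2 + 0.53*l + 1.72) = -1.6598*l^3 - 3.3272*l^2 - 8.2186*l - 5.1256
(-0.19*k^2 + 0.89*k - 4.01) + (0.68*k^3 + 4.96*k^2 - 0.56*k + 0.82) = 0.68*k^3 + 4.77*k^2 + 0.33*k - 3.19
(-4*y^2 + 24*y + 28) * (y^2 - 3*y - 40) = -4*y^4 + 36*y^3 + 116*y^2 - 1044*y - 1120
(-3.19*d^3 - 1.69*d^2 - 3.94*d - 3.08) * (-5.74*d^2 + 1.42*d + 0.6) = 18.3106*d^5 + 5.1708*d^4 + 18.3018*d^3 + 11.0704*d^2 - 6.7376*d - 1.848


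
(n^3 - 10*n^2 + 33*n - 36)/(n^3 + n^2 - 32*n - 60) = (n^3 - 10*n^2 + 33*n - 36)/(n^3 + n^2 - 32*n - 60)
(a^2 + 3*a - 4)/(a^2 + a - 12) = (a - 1)/(a - 3)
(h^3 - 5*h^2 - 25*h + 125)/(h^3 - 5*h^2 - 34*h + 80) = (h^2 - 10*h + 25)/(h^2 - 10*h + 16)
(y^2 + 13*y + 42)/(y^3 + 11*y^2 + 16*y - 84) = 1/(y - 2)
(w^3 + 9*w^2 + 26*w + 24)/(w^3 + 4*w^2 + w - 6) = (w + 4)/(w - 1)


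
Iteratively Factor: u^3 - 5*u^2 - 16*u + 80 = (u - 4)*(u^2 - u - 20) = (u - 4)*(u + 4)*(u - 5)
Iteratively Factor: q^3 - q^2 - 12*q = (q - 4)*(q^2 + 3*q) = (q - 4)*(q + 3)*(q)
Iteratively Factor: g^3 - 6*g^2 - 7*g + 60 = (g - 4)*(g^2 - 2*g - 15) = (g - 5)*(g - 4)*(g + 3)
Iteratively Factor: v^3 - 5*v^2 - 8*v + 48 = (v - 4)*(v^2 - v - 12) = (v - 4)^2*(v + 3)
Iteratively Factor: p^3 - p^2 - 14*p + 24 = (p - 2)*(p^2 + p - 12) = (p - 2)*(p + 4)*(p - 3)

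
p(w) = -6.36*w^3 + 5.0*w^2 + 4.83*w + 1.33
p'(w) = -19.08*w^2 + 10.0*w + 4.83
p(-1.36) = 20.01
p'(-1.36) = -44.06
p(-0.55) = 1.24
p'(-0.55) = -6.44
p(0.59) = 4.61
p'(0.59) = 4.09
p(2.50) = -54.72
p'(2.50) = -89.42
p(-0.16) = 0.71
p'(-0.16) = 2.74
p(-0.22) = 0.58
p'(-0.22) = 1.71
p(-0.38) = 0.57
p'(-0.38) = -1.73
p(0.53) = 4.35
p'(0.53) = 4.77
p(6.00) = -1163.45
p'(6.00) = -622.05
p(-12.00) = 11653.45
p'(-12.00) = -2862.69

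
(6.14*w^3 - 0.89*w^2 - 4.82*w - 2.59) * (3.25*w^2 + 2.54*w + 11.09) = 19.955*w^5 + 12.7031*w^4 + 50.167*w^3 - 30.5304*w^2 - 60.0324*w - 28.7231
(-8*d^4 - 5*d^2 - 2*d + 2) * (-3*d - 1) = 24*d^5 + 8*d^4 + 15*d^3 + 11*d^2 - 4*d - 2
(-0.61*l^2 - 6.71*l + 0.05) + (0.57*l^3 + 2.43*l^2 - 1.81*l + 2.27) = 0.57*l^3 + 1.82*l^2 - 8.52*l + 2.32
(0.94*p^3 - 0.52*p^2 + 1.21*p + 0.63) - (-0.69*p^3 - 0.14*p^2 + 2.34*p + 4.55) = 1.63*p^3 - 0.38*p^2 - 1.13*p - 3.92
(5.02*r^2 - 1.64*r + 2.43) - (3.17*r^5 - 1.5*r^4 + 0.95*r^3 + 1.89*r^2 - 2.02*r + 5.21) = -3.17*r^5 + 1.5*r^4 - 0.95*r^3 + 3.13*r^2 + 0.38*r - 2.78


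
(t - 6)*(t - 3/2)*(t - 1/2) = t^3 - 8*t^2 + 51*t/4 - 9/2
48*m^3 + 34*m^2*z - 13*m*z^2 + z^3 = (-8*m + z)*(-6*m + z)*(m + z)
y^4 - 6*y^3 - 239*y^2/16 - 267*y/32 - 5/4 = (y - 8)*(y + 1/4)*(y + 1/2)*(y + 5/4)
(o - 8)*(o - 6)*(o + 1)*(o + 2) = o^4 - 11*o^3 + 8*o^2 + 116*o + 96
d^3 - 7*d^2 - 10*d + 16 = (d - 8)*(d - 1)*(d + 2)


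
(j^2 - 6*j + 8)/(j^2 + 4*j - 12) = (j - 4)/(j + 6)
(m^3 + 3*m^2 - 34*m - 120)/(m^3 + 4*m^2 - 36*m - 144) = (m + 5)/(m + 6)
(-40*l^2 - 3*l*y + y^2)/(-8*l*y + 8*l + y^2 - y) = (5*l + y)/(y - 1)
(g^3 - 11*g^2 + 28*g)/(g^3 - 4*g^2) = (g - 7)/g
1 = 1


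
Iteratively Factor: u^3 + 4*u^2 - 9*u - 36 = (u + 4)*(u^2 - 9) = (u + 3)*(u + 4)*(u - 3)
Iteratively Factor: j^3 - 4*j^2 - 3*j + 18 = (j + 2)*(j^2 - 6*j + 9) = (j - 3)*(j + 2)*(j - 3)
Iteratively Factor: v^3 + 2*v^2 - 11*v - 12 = (v + 1)*(v^2 + v - 12) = (v + 1)*(v + 4)*(v - 3)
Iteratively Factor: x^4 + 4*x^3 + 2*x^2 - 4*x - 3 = (x - 1)*(x^3 + 5*x^2 + 7*x + 3) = (x - 1)*(x + 1)*(x^2 + 4*x + 3) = (x - 1)*(x + 1)*(x + 3)*(x + 1)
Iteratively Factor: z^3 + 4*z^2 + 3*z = (z + 3)*(z^2 + z) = (z + 1)*(z + 3)*(z)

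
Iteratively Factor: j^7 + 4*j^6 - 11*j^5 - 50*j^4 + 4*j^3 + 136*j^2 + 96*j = (j + 2)*(j^6 + 2*j^5 - 15*j^4 - 20*j^3 + 44*j^2 + 48*j) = j*(j + 2)*(j^5 + 2*j^4 - 15*j^3 - 20*j^2 + 44*j + 48) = j*(j - 3)*(j + 2)*(j^4 + 5*j^3 - 20*j - 16) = j*(j - 3)*(j + 2)*(j + 4)*(j^3 + j^2 - 4*j - 4) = j*(j - 3)*(j - 2)*(j + 2)*(j + 4)*(j^2 + 3*j + 2) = j*(j - 3)*(j - 2)*(j + 2)^2*(j + 4)*(j + 1)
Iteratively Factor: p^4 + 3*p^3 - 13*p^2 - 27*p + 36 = (p + 3)*(p^3 - 13*p + 12) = (p - 1)*(p + 3)*(p^2 + p - 12) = (p - 3)*(p - 1)*(p + 3)*(p + 4)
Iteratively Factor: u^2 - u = (u)*(u - 1)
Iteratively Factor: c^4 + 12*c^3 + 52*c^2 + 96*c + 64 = (c + 4)*(c^3 + 8*c^2 + 20*c + 16) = (c + 2)*(c + 4)*(c^2 + 6*c + 8) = (c + 2)^2*(c + 4)*(c + 4)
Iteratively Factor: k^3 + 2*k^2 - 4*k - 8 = (k - 2)*(k^2 + 4*k + 4) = (k - 2)*(k + 2)*(k + 2)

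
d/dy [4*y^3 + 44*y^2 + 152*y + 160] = 12*y^2 + 88*y + 152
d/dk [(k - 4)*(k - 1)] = 2*k - 5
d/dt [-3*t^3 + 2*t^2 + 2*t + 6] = -9*t^2 + 4*t + 2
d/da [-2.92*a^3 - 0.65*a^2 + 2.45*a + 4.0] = -8.76*a^2 - 1.3*a + 2.45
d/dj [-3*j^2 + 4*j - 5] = 4 - 6*j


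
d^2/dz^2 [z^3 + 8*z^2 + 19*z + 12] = 6*z + 16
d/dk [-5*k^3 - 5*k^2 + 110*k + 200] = -15*k^2 - 10*k + 110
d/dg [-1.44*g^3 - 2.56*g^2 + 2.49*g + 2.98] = -4.32*g^2 - 5.12*g + 2.49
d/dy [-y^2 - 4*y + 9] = -2*y - 4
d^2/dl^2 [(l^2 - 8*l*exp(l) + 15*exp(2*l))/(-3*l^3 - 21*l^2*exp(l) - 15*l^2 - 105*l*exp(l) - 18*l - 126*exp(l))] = (((l^2 - 8*l*exp(l) + 15*exp(2*l))*(7*l^2*exp(l) + 63*l*exp(l) + 6*l + 126*exp(l) + 10) - 4*(4*l*exp(l) - l - 15*exp(2*l) + 4*exp(l))*(7*l^2*exp(l) + 3*l^2 + 49*l*exp(l) + 10*l + 77*exp(l) + 6))*(l^3 + 7*l^2*exp(l) + 5*l^2 + 35*l*exp(l) + 6*l + 42*exp(l)) - 2*(l^2 - 8*l*exp(l) + 15*exp(2*l))*(7*l^2*exp(l) + 3*l^2 + 49*l*exp(l) + 10*l + 77*exp(l) + 6)^2 + 2*(4*l*exp(l) - 30*exp(2*l) + 8*exp(l) - 1)*(l^3 + 7*l^2*exp(l) + 5*l^2 + 35*l*exp(l) + 6*l + 42*exp(l))^2)/(3*(l^3 + 7*l^2*exp(l) + 5*l^2 + 35*l*exp(l) + 6*l + 42*exp(l))^3)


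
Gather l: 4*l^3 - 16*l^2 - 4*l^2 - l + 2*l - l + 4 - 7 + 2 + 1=4*l^3 - 20*l^2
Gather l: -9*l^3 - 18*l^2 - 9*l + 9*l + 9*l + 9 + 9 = -9*l^3 - 18*l^2 + 9*l + 18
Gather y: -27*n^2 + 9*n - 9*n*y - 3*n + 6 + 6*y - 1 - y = -27*n^2 + 6*n + y*(5 - 9*n) + 5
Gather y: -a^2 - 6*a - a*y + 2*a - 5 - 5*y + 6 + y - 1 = -a^2 - 4*a + y*(-a - 4)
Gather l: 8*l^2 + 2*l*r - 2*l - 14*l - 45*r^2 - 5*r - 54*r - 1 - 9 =8*l^2 + l*(2*r - 16) - 45*r^2 - 59*r - 10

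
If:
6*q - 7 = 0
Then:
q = 7/6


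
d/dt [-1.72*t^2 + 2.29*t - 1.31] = 2.29 - 3.44*t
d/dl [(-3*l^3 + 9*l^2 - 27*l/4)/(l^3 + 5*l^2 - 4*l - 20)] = 3*(-32*l^4 + 50*l^3 + 237*l^2 - 480*l + 180)/(4*(l^6 + 10*l^5 + 17*l^4 - 80*l^3 - 184*l^2 + 160*l + 400))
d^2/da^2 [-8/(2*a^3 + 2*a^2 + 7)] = 32*(-2*a^2*(3*a + 2)^2 + (3*a + 1)*(2*a^3 + 2*a^2 + 7))/(2*a^3 + 2*a^2 + 7)^3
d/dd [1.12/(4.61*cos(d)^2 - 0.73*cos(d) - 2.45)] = (10.3264*cos(d) - 0.8176)*sin(d)/(-4.61*cos(d)^2 + 0.73*cos(d) + 2.45)^2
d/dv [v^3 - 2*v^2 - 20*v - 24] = 3*v^2 - 4*v - 20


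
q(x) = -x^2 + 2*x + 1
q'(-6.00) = 14.00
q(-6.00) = -47.00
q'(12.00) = -22.00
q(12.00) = -119.00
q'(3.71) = -5.42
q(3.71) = -5.34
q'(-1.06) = 4.12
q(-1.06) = -2.24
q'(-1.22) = 4.44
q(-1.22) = -2.93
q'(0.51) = 0.98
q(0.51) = 1.76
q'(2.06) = -2.12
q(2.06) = 0.88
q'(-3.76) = 9.52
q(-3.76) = -20.66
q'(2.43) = -2.86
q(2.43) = -0.04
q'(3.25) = -4.50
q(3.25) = -3.06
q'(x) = 2 - 2*x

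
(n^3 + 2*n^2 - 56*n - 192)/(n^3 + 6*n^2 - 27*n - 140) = (n^2 - 2*n - 48)/(n^2 + 2*n - 35)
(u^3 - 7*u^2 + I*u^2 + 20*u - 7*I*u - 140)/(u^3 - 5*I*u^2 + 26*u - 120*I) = (u - 7)/(u - 6*I)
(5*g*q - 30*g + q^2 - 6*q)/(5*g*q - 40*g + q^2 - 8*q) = (q - 6)/(q - 8)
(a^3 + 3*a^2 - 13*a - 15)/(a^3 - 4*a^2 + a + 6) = (a + 5)/(a - 2)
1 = 1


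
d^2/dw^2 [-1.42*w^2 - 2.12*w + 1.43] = -2.84000000000000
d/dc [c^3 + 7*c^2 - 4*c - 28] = 3*c^2 + 14*c - 4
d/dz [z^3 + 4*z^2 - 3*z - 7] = 3*z^2 + 8*z - 3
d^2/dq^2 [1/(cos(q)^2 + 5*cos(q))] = (-(1 - cos(2*q))^2 + 75*cos(q)/4 - 27*cos(2*q)/2 - 15*cos(3*q)/4 + 81/2)/((cos(q) + 5)^3*cos(q)^3)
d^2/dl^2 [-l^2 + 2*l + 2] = -2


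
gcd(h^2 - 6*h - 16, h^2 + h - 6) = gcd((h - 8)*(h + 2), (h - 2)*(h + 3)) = 1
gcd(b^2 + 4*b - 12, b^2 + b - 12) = 1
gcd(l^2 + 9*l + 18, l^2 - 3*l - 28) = 1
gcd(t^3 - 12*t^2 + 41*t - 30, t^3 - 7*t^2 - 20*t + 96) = 1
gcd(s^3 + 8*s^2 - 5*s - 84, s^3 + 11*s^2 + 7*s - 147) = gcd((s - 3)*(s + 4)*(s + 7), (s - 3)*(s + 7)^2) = s^2 + 4*s - 21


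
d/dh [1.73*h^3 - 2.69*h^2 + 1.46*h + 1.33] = 5.19*h^2 - 5.38*h + 1.46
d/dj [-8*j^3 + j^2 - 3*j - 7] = -24*j^2 + 2*j - 3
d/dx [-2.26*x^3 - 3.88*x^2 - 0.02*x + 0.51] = -6.78*x^2 - 7.76*x - 0.02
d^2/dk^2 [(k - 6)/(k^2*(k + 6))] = 6*(k^3 - 6*k^2 - 84*k - 216)/(k^4*(k^3 + 18*k^2 + 108*k + 216))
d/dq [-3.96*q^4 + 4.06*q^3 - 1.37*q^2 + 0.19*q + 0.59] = -15.84*q^3 + 12.18*q^2 - 2.74*q + 0.19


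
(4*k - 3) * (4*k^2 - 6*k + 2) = 16*k^3 - 36*k^2 + 26*k - 6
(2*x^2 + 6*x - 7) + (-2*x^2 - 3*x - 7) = 3*x - 14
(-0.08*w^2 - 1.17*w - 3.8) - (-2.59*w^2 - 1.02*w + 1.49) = 2.51*w^2 - 0.15*w - 5.29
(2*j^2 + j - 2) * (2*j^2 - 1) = 4*j^4 + 2*j^3 - 6*j^2 - j + 2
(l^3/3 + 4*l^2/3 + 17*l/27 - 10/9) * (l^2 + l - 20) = l^5/3 + 5*l^4/3 - 127*l^3/27 - 733*l^2/27 - 370*l/27 + 200/9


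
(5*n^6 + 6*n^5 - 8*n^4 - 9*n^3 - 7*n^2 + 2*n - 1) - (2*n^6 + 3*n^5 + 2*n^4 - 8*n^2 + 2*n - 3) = 3*n^6 + 3*n^5 - 10*n^4 - 9*n^3 + n^2 + 2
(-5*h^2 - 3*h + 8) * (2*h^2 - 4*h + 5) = -10*h^4 + 14*h^3 + 3*h^2 - 47*h + 40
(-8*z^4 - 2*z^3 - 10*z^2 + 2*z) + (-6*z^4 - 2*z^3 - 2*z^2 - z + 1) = -14*z^4 - 4*z^3 - 12*z^2 + z + 1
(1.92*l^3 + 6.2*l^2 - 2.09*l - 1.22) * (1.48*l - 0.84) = 2.8416*l^4 + 7.5632*l^3 - 8.3012*l^2 - 0.05*l + 1.0248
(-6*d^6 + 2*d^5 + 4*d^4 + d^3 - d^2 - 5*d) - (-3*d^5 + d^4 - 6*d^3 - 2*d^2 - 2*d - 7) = -6*d^6 + 5*d^5 + 3*d^4 + 7*d^3 + d^2 - 3*d + 7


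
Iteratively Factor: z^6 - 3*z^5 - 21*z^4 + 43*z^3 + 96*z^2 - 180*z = (z - 2)*(z^5 - z^4 - 23*z^3 - 3*z^2 + 90*z) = (z - 2)^2*(z^4 + z^3 - 21*z^2 - 45*z) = z*(z - 2)^2*(z^3 + z^2 - 21*z - 45) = z*(z - 2)^2*(z + 3)*(z^2 - 2*z - 15) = z*(z - 5)*(z - 2)^2*(z + 3)*(z + 3)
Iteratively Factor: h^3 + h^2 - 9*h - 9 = (h + 3)*(h^2 - 2*h - 3) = (h - 3)*(h + 3)*(h + 1)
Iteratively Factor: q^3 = (q)*(q^2) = q^2*(q)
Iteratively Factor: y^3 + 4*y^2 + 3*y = (y)*(y^2 + 4*y + 3) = y*(y + 1)*(y + 3)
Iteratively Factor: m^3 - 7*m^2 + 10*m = (m)*(m^2 - 7*m + 10) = m*(m - 2)*(m - 5)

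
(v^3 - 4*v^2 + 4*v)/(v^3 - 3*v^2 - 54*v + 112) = v*(v - 2)/(v^2 - v - 56)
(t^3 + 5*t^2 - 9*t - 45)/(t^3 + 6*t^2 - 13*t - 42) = (t^2 + 8*t + 15)/(t^2 + 9*t + 14)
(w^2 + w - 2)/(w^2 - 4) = (w - 1)/(w - 2)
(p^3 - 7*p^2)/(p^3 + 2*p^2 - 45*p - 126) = p^2/(p^2 + 9*p + 18)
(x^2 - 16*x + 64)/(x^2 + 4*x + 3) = (x^2 - 16*x + 64)/(x^2 + 4*x + 3)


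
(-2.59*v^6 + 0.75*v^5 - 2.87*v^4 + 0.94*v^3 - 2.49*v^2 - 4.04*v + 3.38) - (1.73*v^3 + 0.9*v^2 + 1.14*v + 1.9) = -2.59*v^6 + 0.75*v^5 - 2.87*v^4 - 0.79*v^3 - 3.39*v^2 - 5.18*v + 1.48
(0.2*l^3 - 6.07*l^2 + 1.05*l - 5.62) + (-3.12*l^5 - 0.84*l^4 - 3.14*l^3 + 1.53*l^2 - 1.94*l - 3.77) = -3.12*l^5 - 0.84*l^4 - 2.94*l^3 - 4.54*l^2 - 0.89*l - 9.39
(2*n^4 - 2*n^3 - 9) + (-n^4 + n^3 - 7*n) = n^4 - n^3 - 7*n - 9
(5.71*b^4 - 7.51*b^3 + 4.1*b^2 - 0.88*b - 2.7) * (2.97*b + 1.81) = 16.9587*b^5 - 11.9696*b^4 - 1.4161*b^3 + 4.8074*b^2 - 9.6118*b - 4.887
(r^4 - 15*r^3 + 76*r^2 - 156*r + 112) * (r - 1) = r^5 - 16*r^4 + 91*r^3 - 232*r^2 + 268*r - 112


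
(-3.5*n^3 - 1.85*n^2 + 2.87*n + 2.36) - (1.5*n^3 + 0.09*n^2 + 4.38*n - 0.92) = -5.0*n^3 - 1.94*n^2 - 1.51*n + 3.28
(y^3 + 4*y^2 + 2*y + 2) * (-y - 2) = -y^4 - 6*y^3 - 10*y^2 - 6*y - 4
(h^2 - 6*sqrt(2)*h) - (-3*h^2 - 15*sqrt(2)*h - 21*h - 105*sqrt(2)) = 4*h^2 + 9*sqrt(2)*h + 21*h + 105*sqrt(2)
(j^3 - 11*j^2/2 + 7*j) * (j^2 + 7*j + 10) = j^5 + 3*j^4/2 - 43*j^3/2 - 6*j^2 + 70*j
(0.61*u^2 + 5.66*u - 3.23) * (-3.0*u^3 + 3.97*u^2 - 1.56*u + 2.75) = -1.83*u^5 - 14.5583*u^4 + 31.2086*u^3 - 19.9752*u^2 + 20.6038*u - 8.8825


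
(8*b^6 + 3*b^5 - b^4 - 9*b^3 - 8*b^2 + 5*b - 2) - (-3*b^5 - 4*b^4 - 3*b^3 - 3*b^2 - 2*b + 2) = 8*b^6 + 6*b^5 + 3*b^4 - 6*b^3 - 5*b^2 + 7*b - 4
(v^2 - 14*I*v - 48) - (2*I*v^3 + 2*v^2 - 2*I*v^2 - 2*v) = -2*I*v^3 - v^2 + 2*I*v^2 + 2*v - 14*I*v - 48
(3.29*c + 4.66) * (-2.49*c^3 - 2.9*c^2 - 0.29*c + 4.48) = -8.1921*c^4 - 21.1444*c^3 - 14.4681*c^2 + 13.3878*c + 20.8768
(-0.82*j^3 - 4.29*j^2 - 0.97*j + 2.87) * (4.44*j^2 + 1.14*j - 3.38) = -3.6408*j^5 - 19.9824*j^4 - 6.4258*j^3 + 26.1372*j^2 + 6.5504*j - 9.7006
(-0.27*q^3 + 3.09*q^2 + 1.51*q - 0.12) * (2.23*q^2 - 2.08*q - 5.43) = -0.6021*q^5 + 7.4523*q^4 - 1.5938*q^3 - 20.1871*q^2 - 7.9497*q + 0.6516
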